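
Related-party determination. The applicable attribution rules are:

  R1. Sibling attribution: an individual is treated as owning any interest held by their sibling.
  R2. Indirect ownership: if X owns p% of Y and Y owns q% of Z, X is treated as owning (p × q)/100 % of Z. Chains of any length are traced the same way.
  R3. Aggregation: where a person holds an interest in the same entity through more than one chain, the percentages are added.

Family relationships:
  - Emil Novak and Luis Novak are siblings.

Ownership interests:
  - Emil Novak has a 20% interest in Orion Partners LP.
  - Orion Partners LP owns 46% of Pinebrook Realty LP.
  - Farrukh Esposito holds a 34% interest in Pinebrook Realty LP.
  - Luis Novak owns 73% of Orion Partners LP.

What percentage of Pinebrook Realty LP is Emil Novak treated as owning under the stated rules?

42.78%

By sibling attribution (R1), Emil Novak is treated as also owning Luis Novak's interest in Orion Partners LP, giving 20% + 73% = 93%.
Chain via Orion Partners LP (R2): 93% × 46% = 42.78% of Pinebrook Realty LP.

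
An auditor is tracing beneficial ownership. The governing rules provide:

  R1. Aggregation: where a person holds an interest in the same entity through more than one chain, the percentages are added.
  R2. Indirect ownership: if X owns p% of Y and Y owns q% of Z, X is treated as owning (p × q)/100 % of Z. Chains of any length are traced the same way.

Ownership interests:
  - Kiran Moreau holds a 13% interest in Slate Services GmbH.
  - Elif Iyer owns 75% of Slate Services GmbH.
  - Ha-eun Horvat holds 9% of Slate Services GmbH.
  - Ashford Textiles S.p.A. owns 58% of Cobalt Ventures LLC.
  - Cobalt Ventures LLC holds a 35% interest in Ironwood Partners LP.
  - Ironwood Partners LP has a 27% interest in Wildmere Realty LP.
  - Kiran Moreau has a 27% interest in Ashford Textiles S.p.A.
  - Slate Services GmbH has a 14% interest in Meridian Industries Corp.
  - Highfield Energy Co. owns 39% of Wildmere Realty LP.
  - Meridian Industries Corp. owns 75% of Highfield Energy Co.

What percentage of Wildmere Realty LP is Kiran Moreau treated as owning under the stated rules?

2.01222%

Chain via Ashford Textiles S.p.A. → Cobalt Ventures LLC → Ironwood Partners LP (R2): 27% × 58% × 35% × 27% = 1.47987% of Wildmere Realty LP.
Chain via Slate Services GmbH → Meridian Industries Corp. → Highfield Energy Co. (R2): 13% × 14% × 75% × 39% = 0.53235% of Wildmere Realty LP.
Aggregating (R1): 1.47987% + 0.53235% = 2.01222%.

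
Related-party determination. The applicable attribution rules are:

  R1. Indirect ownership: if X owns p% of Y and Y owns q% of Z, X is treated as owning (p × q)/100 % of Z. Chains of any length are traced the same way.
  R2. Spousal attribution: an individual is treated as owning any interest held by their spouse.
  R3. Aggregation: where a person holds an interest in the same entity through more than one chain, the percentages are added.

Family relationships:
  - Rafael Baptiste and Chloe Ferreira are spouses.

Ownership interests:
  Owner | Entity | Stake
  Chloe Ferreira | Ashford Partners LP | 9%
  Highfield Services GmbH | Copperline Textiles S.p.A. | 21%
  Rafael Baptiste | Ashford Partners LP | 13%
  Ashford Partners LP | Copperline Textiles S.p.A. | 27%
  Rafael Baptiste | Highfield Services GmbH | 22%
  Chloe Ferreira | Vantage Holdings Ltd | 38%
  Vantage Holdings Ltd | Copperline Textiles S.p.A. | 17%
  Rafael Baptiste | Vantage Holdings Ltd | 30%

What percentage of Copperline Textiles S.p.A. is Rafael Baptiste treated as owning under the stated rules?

By spousal attribution (R2), Rafael Baptiste is treated as also owning Chloe Ferreira's interest in Vantage Holdings Ltd, giving 30% + 38% = 68%.
By spousal attribution (R2), Rafael Baptiste is treated as also owning Chloe Ferreira's interest in Ashford Partners LP, giving 13% + 9% = 22%.
Chain via Vantage Holdings Ltd (R1): 68% × 17% = 11.56% of Copperline Textiles S.p.A.
Chain via Ashford Partners LP (R1): 22% × 27% = 5.94% of Copperline Textiles S.p.A.
Chain via Highfield Services GmbH (R1): 22% × 21% = 4.62% of Copperline Textiles S.p.A.
Aggregating (R3): 11.56% + 5.94% + 4.62% = 22.12%.

22.12%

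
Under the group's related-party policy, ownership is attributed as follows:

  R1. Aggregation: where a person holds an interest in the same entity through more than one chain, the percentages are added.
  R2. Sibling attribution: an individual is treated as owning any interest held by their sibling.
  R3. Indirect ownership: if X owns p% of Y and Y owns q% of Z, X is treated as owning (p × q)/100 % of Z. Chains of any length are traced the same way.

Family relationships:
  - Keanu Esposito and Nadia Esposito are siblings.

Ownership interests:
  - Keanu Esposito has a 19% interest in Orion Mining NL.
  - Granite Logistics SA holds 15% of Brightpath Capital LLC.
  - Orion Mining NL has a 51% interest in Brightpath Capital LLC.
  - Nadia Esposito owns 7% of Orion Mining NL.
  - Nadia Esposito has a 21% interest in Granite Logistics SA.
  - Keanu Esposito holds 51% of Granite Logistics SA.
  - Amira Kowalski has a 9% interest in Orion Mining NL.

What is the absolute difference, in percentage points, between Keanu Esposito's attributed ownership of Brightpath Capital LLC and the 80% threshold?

55.94

By sibling attribution (R2), Keanu Esposito is treated as also owning Nadia Esposito's interest in Orion Mining NL, giving 19% + 7% = 26%.
By sibling attribution (R2), Keanu Esposito is treated as also owning Nadia Esposito's interest in Granite Logistics SA, giving 51% + 21% = 72%.
Chain via Orion Mining NL (R3): 26% × 51% = 13.26% of Brightpath Capital LLC.
Chain via Granite Logistics SA (R3): 72% × 15% = 10.8% of Brightpath Capital LLC.
Aggregating (R1): 13.26% + 10.8% = 24.06%.
24.06% falls short of the 80% threshold by 55.94 percentage points.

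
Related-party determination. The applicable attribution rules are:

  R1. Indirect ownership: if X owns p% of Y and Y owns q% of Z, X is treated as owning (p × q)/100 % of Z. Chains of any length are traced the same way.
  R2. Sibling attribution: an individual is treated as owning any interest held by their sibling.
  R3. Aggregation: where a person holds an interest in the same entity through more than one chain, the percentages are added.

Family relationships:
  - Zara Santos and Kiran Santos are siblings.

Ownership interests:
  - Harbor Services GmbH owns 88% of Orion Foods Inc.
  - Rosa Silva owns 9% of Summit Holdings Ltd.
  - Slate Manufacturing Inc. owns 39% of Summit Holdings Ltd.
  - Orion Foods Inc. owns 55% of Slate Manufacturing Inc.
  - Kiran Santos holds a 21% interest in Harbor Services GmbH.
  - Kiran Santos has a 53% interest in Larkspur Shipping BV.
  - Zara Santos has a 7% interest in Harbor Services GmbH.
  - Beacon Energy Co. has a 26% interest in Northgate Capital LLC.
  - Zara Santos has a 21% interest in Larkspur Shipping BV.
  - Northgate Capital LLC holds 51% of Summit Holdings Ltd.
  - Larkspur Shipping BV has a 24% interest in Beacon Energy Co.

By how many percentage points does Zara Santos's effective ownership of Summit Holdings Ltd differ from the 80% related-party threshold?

By sibling attribution (R2), Zara Santos is treated as also owning Kiran Santos's interest in Harbor Services GmbH, giving 7% + 21% = 28%.
By sibling attribution (R2), Zara Santos is treated as also owning Kiran Santos's interest in Larkspur Shipping BV, giving 21% + 53% = 74%.
Chain via Harbor Services GmbH → Orion Foods Inc. → Slate Manufacturing Inc. (R1): 28% × 88% × 55% × 39% = 5.28528% of Summit Holdings Ltd.
Chain via Larkspur Shipping BV → Beacon Energy Co. → Northgate Capital LLC (R1): 74% × 24% × 26% × 51% = 2.354976% of Summit Holdings Ltd.
Aggregating (R3): 5.28528% + 2.354976% = 7.640256%.
7.640256% falls short of the 80% threshold by 72.359744 percentage points.

72.359744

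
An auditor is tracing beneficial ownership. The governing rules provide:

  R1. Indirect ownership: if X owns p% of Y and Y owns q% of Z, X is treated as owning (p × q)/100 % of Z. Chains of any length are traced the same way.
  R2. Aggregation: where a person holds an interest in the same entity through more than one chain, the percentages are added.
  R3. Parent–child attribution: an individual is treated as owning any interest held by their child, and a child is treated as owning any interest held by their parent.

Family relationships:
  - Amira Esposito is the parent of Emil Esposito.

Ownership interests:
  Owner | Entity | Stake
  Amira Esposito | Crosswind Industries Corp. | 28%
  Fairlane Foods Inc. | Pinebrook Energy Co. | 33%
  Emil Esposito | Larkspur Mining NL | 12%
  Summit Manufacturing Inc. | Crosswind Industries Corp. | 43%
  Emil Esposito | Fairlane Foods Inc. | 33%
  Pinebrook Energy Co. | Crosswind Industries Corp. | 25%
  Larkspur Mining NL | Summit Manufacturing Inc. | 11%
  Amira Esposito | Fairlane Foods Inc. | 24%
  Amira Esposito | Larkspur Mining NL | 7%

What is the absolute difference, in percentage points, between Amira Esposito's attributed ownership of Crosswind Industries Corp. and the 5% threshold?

By parent–child attribution (R3), Amira Esposito is treated as also owning Emil Esposito's interest in Fairlane Foods Inc, giving 24% + 33% = 57%.
By parent–child attribution (R3), Amira Esposito is treated as also owning Emil Esposito's interest in Larkspur Mining NL, giving 7% + 12% = 19%.
Chain via Fairlane Foods Inc. → Pinebrook Energy Co. (R1): 57% × 33% × 25% = 4.7025% of Crosswind Industries Corp.
Chain via Larkspur Mining NL → Summit Manufacturing Inc. (R1): 19% × 11% × 43% = 0.8987% of Crosswind Industries Corp.
Direct interest in Crosswind Industries Corp: 28%.
Aggregating (R2): 4.7025% + 0.8987% + 28% = 33.6012%.
33.6012% exceeds the 5% threshold by 28.6012 percentage points.

28.6012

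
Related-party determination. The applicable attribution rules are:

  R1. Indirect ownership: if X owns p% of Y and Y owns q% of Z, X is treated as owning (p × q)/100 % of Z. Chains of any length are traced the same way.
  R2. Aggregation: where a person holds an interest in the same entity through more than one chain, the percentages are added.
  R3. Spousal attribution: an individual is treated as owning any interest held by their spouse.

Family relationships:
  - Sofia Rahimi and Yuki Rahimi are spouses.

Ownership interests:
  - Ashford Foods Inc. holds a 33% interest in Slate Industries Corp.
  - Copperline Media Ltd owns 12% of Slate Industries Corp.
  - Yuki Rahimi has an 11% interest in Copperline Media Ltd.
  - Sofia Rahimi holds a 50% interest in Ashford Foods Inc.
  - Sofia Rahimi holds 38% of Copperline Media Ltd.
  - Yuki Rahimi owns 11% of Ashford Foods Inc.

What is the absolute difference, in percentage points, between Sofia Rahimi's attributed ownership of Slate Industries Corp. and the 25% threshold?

By spousal attribution (R3), Sofia Rahimi is treated as also owning Yuki Rahimi's interest in Copperline Media Ltd, giving 38% + 11% = 49%.
By spousal attribution (R3), Sofia Rahimi is treated as also owning Yuki Rahimi's interest in Ashford Foods Inc, giving 50% + 11% = 61%.
Chain via Copperline Media Ltd (R1): 49% × 12% = 5.88% of Slate Industries Corp.
Chain via Ashford Foods Inc. (R1): 61% × 33% = 20.13% of Slate Industries Corp.
Aggregating (R2): 5.88% + 20.13% = 26.01%.
26.01% exceeds the 25% threshold by 1.01 percentage points.

1.01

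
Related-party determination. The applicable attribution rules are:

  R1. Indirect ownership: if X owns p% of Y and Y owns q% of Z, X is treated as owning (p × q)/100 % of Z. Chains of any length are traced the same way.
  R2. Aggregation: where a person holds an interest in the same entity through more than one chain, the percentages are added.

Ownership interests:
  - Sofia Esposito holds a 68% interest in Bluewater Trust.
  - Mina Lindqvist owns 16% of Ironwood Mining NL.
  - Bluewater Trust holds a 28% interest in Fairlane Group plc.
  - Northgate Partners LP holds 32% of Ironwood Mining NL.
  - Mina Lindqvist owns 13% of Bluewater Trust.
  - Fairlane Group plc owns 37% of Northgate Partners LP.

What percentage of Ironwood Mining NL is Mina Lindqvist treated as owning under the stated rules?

Chain via Bluewater Trust → Fairlane Group plc → Northgate Partners LP (R1): 13% × 28% × 37% × 32% = 0.430976% of Ironwood Mining NL.
Direct interest in Ironwood Mining NL: 16%.
Aggregating (R2): 0.430976% + 16% = 16.430976%.

16.430976%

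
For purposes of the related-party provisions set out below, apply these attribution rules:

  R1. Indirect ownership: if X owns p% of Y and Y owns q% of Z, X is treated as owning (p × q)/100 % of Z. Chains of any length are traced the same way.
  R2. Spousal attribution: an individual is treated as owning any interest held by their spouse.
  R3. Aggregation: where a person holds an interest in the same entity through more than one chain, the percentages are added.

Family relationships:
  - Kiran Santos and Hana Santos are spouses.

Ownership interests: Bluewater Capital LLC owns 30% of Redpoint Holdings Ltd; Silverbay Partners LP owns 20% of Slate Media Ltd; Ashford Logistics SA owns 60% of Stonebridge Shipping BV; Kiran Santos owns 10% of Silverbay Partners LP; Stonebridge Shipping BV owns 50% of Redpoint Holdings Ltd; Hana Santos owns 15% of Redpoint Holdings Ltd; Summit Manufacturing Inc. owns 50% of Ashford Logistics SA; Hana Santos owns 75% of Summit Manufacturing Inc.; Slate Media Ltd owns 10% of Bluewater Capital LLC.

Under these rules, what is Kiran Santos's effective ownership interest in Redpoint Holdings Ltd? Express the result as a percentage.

By spousal attribution (R2), Kiran Santos is treated as owning Hana Santos's 75% interest in Summit Manufacturing Inc.
By spousal attribution (R2), Kiran Santos is treated as owning Hana Santos's 15% interest in Redpoint Holdings Ltd.
Chain via Silverbay Partners LP → Slate Media Ltd → Bluewater Capital LLC (R1): 10% × 20% × 10% × 30% = 0.06% of Redpoint Holdings Ltd.
Chain via Summit Manufacturing Inc. → Ashford Logistics SA → Stonebridge Shipping BV (R1): 75% × 50% × 60% × 50% = 11.25% of Redpoint Holdings Ltd.
Direct interest in Redpoint Holdings Ltd: 15%.
Aggregating (R3): 0.06% + 11.25% + 15% = 26.31%.

26.31%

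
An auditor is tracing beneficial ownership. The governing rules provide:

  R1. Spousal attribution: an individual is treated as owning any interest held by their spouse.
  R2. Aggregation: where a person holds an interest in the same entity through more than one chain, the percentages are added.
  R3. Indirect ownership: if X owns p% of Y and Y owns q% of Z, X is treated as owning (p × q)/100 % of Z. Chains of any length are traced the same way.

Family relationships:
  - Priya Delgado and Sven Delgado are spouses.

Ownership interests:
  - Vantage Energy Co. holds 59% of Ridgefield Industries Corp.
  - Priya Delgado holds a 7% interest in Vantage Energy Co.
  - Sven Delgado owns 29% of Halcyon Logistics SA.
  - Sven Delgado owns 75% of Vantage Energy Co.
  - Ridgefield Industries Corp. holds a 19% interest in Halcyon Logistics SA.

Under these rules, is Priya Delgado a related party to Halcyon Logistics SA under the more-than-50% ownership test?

By spousal attribution (R1), Priya Delgado is treated as also owning Sven Delgado's interest in Vantage Energy Co, giving 7% + 75% = 82%.
By spousal attribution (R1), Priya Delgado is treated as owning Sven Delgado's 29% interest in Halcyon Logistics SA.
Chain via Vantage Energy Co. → Ridgefield Industries Corp. (R3): 82% × 59% × 19% = 9.1922% of Halcyon Logistics SA.
Direct interest in Halcyon Logistics SA: 29%.
Aggregating (R2): 9.1922% + 29% = 38.1922%.
38.1922% does not exceed the 50% threshold, so Priya is not a related party to Halcyon Logistics SA.

No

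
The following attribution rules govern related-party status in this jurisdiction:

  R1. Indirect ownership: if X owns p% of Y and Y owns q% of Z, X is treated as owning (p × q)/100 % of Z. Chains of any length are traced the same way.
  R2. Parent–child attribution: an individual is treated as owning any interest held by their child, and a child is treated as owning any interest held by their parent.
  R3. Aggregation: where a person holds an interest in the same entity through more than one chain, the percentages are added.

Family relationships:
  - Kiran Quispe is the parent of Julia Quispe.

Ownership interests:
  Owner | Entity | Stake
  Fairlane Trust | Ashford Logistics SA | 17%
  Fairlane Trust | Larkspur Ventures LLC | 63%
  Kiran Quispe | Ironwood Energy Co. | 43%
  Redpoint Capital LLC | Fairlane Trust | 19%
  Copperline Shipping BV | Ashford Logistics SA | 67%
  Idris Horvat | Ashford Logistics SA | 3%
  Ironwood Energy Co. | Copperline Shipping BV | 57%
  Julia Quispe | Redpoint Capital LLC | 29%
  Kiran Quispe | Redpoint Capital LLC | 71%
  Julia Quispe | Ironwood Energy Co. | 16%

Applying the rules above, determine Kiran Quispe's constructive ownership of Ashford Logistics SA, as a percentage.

25.7621%

By parent–child attribution (R2), Kiran Quispe is treated as also owning Julia Quispe's interest in Redpoint Capital LLC, giving 71% + 29% = 100%.
By parent–child attribution (R2), Kiran Quispe is treated as also owning Julia Quispe's interest in Ironwood Energy Co, giving 43% + 16% = 59%.
Chain via Redpoint Capital LLC → Fairlane Trust (R1): 100% × 19% × 17% = 3.23% of Ashford Logistics SA.
Chain via Ironwood Energy Co. → Copperline Shipping BV (R1): 59% × 57% × 67% = 22.5321% of Ashford Logistics SA.
Aggregating (R3): 3.23% + 22.5321% = 25.7621%.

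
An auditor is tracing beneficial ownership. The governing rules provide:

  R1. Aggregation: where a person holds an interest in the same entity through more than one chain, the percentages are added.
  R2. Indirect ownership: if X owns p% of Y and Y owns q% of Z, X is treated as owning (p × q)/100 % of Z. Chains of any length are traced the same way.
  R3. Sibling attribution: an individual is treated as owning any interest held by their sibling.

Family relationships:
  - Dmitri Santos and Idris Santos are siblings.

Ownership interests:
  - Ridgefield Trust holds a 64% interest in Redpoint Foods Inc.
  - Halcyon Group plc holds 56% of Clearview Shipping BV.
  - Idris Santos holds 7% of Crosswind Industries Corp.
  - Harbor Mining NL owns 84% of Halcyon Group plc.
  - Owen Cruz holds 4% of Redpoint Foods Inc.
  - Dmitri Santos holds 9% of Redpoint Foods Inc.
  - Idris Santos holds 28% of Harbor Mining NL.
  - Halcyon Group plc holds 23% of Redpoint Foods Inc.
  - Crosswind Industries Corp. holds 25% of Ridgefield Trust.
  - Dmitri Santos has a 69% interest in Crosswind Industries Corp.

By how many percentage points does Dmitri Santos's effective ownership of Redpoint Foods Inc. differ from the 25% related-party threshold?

1.5696

By sibling attribution (R3), Dmitri Santos is treated as also owning Idris Santos's interest in Crosswind Industries Corp, giving 69% + 7% = 76%.
By sibling attribution (R3), Dmitri Santos is treated as owning Idris Santos's 28% interest in Harbor Mining NL.
Chain via Crosswind Industries Corp. → Ridgefield Trust (R2): 76% × 25% × 64% = 12.16% of Redpoint Foods Inc.
Direct interest in Redpoint Foods Inc: 9%.
Chain via Harbor Mining NL → Halcyon Group plc (R2): 28% × 84% × 23% = 5.4096% of Redpoint Foods Inc.
Aggregating (R1): 12.16% + 9% + 5.4096% = 26.5696%.
26.5696% exceeds the 25% threshold by 1.5696 percentage points.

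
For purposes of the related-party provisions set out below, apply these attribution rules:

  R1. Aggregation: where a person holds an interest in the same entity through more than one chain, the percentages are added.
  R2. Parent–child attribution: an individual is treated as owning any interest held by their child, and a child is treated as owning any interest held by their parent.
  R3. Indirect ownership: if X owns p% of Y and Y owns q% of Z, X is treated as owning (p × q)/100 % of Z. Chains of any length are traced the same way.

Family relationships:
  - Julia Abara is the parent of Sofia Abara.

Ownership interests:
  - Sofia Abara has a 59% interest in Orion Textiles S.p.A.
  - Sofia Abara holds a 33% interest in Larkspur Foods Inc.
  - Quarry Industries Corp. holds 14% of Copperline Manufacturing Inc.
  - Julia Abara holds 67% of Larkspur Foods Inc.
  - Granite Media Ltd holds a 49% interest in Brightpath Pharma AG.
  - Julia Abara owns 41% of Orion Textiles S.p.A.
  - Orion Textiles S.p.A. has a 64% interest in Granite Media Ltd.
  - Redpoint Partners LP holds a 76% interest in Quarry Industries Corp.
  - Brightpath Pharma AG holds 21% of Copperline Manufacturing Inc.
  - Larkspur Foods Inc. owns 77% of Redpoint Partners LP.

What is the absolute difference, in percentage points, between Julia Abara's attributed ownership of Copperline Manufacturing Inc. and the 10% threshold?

4.7784

By parent–child attribution (R2), Julia Abara is treated as also owning Sofia Abara's interest in Larkspur Foods Inc, giving 67% + 33% = 100%.
By parent–child attribution (R2), Julia Abara is treated as also owning Sofia Abara's interest in Orion Textiles S.p.A, giving 41% + 59% = 100%.
Chain via Larkspur Foods Inc. → Redpoint Partners LP → Quarry Industries Corp. (R3): 100% × 77% × 76% × 14% = 8.1928% of Copperline Manufacturing Inc.
Chain via Orion Textiles S.p.A. → Granite Media Ltd → Brightpath Pharma AG (R3): 100% × 64% × 49% × 21% = 6.5856% of Copperline Manufacturing Inc.
Aggregating (R1): 8.1928% + 6.5856% = 14.7784%.
14.7784% exceeds the 10% threshold by 4.7784 percentage points.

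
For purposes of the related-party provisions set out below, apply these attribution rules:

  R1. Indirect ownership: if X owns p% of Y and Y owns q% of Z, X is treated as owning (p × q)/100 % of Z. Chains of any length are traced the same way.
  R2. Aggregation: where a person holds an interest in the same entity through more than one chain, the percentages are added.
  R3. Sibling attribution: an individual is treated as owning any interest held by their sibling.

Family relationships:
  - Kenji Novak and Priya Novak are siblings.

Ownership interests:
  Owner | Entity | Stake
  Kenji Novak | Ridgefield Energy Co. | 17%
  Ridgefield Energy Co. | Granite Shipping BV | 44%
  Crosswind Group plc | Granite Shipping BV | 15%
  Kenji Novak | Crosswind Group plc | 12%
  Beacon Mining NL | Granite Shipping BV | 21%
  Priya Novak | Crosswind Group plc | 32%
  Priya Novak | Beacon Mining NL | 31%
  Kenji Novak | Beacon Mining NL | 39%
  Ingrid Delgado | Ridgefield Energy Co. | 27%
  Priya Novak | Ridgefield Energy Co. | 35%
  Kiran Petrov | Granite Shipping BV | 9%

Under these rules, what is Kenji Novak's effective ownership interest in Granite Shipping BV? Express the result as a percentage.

44.18%

By sibling attribution (R3), Kenji Novak is treated as also owning Priya Novak's interest in Ridgefield Energy Co, giving 17% + 35% = 52%.
By sibling attribution (R3), Kenji Novak is treated as also owning Priya Novak's interest in Beacon Mining NL, giving 39% + 31% = 70%.
By sibling attribution (R3), Kenji Novak is treated as also owning Priya Novak's interest in Crosswind Group plc, giving 12% + 32% = 44%.
Chain via Ridgefield Energy Co. (R1): 52% × 44% = 22.88% of Granite Shipping BV.
Chain via Beacon Mining NL (R1): 70% × 21% = 14.7% of Granite Shipping BV.
Chain via Crosswind Group plc (R1): 44% × 15% = 6.6% of Granite Shipping BV.
Aggregating (R2): 22.88% + 14.7% + 6.6% = 44.18%.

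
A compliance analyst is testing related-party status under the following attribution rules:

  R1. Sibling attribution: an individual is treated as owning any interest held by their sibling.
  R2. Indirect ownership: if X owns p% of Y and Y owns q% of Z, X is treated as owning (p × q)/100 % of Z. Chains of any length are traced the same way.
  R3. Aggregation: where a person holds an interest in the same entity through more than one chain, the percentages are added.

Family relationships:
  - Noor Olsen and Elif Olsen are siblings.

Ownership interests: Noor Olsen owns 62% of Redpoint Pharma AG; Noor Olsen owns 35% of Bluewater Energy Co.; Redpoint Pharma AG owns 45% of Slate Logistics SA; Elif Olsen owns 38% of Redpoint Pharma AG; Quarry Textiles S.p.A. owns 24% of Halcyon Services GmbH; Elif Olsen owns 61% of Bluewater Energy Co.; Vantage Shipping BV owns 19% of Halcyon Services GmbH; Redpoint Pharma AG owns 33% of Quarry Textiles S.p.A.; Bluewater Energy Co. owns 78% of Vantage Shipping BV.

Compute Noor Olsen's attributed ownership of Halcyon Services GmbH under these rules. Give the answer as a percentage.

By sibling attribution (R1), Noor Olsen is treated as also owning Elif Olsen's interest in Redpoint Pharma AG, giving 62% + 38% = 100%.
By sibling attribution (R1), Noor Olsen is treated as also owning Elif Olsen's interest in Bluewater Energy Co, giving 35% + 61% = 96%.
Chain via Redpoint Pharma AG → Quarry Textiles S.p.A. (R2): 100% × 33% × 24% = 7.92% of Halcyon Services GmbH.
Chain via Bluewater Energy Co. → Vantage Shipping BV (R2): 96% × 78% × 19% = 14.2272% of Halcyon Services GmbH.
Aggregating (R3): 7.92% + 14.2272% = 22.1472%.

22.1472%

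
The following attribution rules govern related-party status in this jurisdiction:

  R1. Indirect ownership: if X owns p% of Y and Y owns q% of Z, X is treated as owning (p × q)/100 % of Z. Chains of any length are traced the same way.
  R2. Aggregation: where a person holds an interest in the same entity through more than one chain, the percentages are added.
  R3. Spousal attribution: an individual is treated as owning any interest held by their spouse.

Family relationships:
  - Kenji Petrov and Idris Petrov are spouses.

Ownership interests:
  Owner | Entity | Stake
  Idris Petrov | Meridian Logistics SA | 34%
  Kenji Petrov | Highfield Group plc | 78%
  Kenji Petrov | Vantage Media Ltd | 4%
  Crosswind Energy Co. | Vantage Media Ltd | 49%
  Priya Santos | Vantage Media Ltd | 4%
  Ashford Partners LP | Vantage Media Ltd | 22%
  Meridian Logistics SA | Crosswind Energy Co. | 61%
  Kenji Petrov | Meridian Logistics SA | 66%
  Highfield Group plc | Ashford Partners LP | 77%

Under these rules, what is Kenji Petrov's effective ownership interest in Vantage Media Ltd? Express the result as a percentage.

By spousal attribution (R3), Kenji Petrov is treated as also owning Idris Petrov's interest in Meridian Logistics SA, giving 66% + 34% = 100%.
Chain via Highfield Group plc → Ashford Partners LP (R1): 78% × 77% × 22% = 13.2132% of Vantage Media Ltd.
Chain via Meridian Logistics SA → Crosswind Energy Co. (R1): 100% × 61% × 49% = 29.89% of Vantage Media Ltd.
Direct interest in Vantage Media Ltd: 4%.
Aggregating (R2): 13.2132% + 29.89% + 4% = 47.1032%.

47.1032%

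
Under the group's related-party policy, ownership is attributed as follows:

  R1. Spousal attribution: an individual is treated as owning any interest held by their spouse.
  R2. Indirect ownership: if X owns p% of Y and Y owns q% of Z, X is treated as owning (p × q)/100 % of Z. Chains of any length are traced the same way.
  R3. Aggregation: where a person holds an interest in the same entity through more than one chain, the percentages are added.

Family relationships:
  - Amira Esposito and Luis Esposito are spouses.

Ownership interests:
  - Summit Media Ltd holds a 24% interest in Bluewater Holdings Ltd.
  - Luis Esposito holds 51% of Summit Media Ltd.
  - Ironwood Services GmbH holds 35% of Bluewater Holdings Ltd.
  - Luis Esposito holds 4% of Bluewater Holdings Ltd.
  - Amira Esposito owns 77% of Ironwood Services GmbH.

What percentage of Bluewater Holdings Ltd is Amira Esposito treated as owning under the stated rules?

43.19%

By spousal attribution (R1), Amira Esposito is treated as owning Luis Esposito's 51% interest in Summit Media Ltd.
By spousal attribution (R1), Amira Esposito is treated as owning Luis Esposito's 4% interest in Bluewater Holdings Ltd.
Chain via Ironwood Services GmbH (R2): 77% × 35% = 26.95% of Bluewater Holdings Ltd.
Chain via Summit Media Ltd (R2): 51% × 24% = 12.24% of Bluewater Holdings Ltd.
Direct interest in Bluewater Holdings Ltd: 4%.
Aggregating (R3): 26.95% + 12.24% + 4% = 43.19%.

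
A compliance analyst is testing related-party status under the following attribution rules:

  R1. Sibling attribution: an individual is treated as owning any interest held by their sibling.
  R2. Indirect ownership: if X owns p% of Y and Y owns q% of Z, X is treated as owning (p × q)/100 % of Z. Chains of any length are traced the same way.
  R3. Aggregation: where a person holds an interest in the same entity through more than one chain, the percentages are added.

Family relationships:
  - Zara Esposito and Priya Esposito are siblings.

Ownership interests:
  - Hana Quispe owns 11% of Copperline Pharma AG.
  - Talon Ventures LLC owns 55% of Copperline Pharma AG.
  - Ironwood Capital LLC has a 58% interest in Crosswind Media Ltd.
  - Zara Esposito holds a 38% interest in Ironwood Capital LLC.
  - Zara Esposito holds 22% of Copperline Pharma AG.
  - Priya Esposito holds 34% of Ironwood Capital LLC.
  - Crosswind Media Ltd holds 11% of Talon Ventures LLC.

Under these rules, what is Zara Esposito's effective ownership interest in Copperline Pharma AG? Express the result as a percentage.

24.52648%

By sibling attribution (R1), Zara Esposito is treated as also owning Priya Esposito's interest in Ironwood Capital LLC, giving 38% + 34% = 72%.
Chain via Ironwood Capital LLC → Crosswind Media Ltd → Talon Ventures LLC (R2): 72% × 58% × 11% × 55% = 2.52648% of Copperline Pharma AG.
Direct interest in Copperline Pharma AG: 22%.
Aggregating (R3): 2.52648% + 22% = 24.52648%.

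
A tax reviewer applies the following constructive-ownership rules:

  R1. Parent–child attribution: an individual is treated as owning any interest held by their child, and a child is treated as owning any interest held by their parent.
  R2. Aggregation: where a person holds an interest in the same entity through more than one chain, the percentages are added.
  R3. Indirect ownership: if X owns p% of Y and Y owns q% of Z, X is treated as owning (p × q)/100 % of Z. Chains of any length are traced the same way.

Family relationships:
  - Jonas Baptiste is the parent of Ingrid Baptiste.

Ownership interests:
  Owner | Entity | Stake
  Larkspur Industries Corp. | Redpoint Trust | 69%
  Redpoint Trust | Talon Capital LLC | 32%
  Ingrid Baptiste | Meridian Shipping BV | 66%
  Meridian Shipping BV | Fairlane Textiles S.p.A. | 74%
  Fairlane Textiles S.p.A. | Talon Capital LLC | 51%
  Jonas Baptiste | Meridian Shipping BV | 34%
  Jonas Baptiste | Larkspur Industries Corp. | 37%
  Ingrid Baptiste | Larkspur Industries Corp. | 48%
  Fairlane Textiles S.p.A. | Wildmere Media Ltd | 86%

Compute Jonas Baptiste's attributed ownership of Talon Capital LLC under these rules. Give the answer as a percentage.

56.508%

By parent–child attribution (R1), Jonas Baptiste is treated as also owning Ingrid Baptiste's interest in Larkspur Industries Corp, giving 37% + 48% = 85%.
By parent–child attribution (R1), Jonas Baptiste is treated as also owning Ingrid Baptiste's interest in Meridian Shipping BV, giving 34% + 66% = 100%.
Chain via Larkspur Industries Corp. → Redpoint Trust (R3): 85% × 69% × 32% = 18.768% of Talon Capital LLC.
Chain via Meridian Shipping BV → Fairlane Textiles S.p.A. (R3): 100% × 74% × 51% = 37.74% of Talon Capital LLC.
Aggregating (R2): 18.768% + 37.74% = 56.508%.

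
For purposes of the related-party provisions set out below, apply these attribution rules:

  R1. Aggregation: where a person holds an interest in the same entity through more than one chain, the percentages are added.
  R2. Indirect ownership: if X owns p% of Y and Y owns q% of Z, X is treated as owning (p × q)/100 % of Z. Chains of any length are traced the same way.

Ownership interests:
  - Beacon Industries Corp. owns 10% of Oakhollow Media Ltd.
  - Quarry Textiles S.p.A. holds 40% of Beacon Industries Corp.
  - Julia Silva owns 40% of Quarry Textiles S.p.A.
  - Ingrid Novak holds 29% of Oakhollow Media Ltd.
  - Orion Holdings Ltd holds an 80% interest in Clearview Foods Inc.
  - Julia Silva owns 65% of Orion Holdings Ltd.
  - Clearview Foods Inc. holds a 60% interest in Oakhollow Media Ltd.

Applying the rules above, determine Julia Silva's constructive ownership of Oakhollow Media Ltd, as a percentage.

32.8%

Chain via Quarry Textiles S.p.A. → Beacon Industries Corp. (R2): 40% × 40% × 10% = 1.6% of Oakhollow Media Ltd.
Chain via Orion Holdings Ltd → Clearview Foods Inc. (R2): 65% × 80% × 60% = 31.2% of Oakhollow Media Ltd.
Aggregating (R1): 1.6% + 31.2% = 32.8%.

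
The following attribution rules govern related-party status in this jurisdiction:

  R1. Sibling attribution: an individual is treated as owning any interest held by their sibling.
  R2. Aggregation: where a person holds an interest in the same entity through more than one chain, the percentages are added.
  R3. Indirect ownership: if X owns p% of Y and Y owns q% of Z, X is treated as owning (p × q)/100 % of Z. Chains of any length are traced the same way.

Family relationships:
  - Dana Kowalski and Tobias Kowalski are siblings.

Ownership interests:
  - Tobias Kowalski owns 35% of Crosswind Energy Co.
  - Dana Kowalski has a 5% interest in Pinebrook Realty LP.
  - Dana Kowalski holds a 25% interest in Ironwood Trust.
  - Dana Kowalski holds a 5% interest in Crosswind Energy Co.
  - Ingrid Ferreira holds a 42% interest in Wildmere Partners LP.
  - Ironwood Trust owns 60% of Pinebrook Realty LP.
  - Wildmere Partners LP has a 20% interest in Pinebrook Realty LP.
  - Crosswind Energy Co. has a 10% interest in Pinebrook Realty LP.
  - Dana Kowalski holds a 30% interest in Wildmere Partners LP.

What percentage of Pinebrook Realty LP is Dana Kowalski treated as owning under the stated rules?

By sibling attribution (R1), Dana Kowalski is treated as also owning Tobias Kowalski's interest in Crosswind Energy Co, giving 5% + 35% = 40%.
Chain via Wildmere Partners LP (R3): 30% × 20% = 6% of Pinebrook Realty LP.
Chain via Ironwood Trust (R3): 25% × 60% = 15% of Pinebrook Realty LP.
Chain via Crosswind Energy Co. (R3): 40% × 10% = 4% of Pinebrook Realty LP.
Direct interest in Pinebrook Realty LP: 5%.
Aggregating (R2): 6% + 15% + 4% + 5% = 30%.

30%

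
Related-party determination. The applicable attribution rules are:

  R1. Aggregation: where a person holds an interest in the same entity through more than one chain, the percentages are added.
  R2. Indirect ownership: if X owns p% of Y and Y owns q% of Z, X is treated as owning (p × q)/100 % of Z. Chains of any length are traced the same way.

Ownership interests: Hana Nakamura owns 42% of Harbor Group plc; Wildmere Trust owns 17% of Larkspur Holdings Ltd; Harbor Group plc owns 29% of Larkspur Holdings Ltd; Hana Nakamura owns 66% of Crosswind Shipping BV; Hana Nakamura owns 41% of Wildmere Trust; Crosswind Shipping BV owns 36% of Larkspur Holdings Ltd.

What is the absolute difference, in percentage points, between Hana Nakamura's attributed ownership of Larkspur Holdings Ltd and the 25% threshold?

17.91

Chain via Crosswind Shipping BV (R2): 66% × 36% = 23.76% of Larkspur Holdings Ltd.
Chain via Harbor Group plc (R2): 42% × 29% = 12.18% of Larkspur Holdings Ltd.
Chain via Wildmere Trust (R2): 41% × 17% = 6.97% of Larkspur Holdings Ltd.
Aggregating (R1): 23.76% + 12.18% + 6.97% = 42.91%.
42.91% exceeds the 25% threshold by 17.91 percentage points.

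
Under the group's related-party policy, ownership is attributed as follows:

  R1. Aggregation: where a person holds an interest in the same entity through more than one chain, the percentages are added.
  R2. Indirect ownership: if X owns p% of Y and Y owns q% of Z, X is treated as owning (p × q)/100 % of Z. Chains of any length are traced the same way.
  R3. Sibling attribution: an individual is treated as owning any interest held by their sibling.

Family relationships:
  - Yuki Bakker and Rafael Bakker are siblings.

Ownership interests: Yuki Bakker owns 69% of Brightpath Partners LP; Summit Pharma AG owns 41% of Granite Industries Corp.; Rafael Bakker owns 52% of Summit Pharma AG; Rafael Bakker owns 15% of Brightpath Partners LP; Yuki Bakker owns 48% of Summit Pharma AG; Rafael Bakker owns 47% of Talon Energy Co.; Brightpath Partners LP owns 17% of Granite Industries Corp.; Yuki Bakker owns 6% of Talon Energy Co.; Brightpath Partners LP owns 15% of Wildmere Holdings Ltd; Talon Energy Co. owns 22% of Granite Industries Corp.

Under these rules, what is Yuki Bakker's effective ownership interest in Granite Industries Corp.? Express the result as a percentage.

By sibling attribution (R3), Yuki Bakker is treated as also owning Rafael Bakker's interest in Brightpath Partners LP, giving 69% + 15% = 84%.
By sibling attribution (R3), Yuki Bakker is treated as also owning Rafael Bakker's interest in Talon Energy Co, giving 6% + 47% = 53%.
By sibling attribution (R3), Yuki Bakker is treated as also owning Rafael Bakker's interest in Summit Pharma AG, giving 48% + 52% = 100%.
Chain via Brightpath Partners LP (R2): 84% × 17% = 14.28% of Granite Industries Corp.
Chain via Talon Energy Co. (R2): 53% × 22% = 11.66% of Granite Industries Corp.
Chain via Summit Pharma AG (R2): 100% × 41% = 41% of Granite Industries Corp.
Aggregating (R1): 14.28% + 11.66% + 41% = 66.94%.

66.94%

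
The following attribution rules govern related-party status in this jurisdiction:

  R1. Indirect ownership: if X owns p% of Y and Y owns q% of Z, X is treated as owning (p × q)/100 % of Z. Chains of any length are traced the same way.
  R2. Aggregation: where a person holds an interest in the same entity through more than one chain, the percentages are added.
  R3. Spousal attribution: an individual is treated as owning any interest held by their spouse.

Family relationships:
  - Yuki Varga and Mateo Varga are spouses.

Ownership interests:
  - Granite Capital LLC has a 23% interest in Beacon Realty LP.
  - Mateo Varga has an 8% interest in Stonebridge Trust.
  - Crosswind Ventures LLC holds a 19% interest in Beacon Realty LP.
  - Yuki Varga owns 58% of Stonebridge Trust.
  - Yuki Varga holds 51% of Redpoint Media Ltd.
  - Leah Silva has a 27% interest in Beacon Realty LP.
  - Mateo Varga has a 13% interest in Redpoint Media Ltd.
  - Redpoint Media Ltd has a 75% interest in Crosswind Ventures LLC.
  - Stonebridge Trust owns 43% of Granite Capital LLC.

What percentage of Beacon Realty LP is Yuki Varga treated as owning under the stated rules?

15.6474%

By spousal attribution (R3), Yuki Varga is treated as also owning Mateo Varga's interest in Stonebridge Trust, giving 58% + 8% = 66%.
By spousal attribution (R3), Yuki Varga is treated as also owning Mateo Varga's interest in Redpoint Media Ltd, giving 51% + 13% = 64%.
Chain via Stonebridge Trust → Granite Capital LLC (R1): 66% × 43% × 23% = 6.5274% of Beacon Realty LP.
Chain via Redpoint Media Ltd → Crosswind Ventures LLC (R1): 64% × 75% × 19% = 9.12% of Beacon Realty LP.
Aggregating (R2): 6.5274% + 9.12% = 15.6474%.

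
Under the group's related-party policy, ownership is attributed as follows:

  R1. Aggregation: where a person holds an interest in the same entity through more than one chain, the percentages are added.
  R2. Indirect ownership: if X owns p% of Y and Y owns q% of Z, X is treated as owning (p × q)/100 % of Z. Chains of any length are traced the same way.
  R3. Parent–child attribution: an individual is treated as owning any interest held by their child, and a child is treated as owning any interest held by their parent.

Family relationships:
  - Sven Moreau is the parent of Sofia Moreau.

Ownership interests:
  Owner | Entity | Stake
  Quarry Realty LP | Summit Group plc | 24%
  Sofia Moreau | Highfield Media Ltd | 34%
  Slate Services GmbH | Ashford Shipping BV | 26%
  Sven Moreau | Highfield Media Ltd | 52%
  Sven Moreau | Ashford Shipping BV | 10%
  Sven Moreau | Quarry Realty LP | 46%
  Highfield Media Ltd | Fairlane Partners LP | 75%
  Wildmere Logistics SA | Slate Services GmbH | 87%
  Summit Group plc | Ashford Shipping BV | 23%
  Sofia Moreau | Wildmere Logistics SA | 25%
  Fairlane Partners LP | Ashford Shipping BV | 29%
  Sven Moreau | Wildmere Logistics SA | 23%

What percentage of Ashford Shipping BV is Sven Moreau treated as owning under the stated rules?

42.1018%

By parent–child attribution (R3), Sven Moreau is treated as also owning Sofia Moreau's interest in Wildmere Logistics SA, giving 23% + 25% = 48%.
By parent–child attribution (R3), Sven Moreau is treated as also owning Sofia Moreau's interest in Highfield Media Ltd, giving 52% + 34% = 86%.
Chain via Quarry Realty LP → Summit Group plc (R2): 46% × 24% × 23% = 2.5392% of Ashford Shipping BV.
Chain via Wildmere Logistics SA → Slate Services GmbH (R2): 48% × 87% × 26% = 10.8576% of Ashford Shipping BV.
Chain via Highfield Media Ltd → Fairlane Partners LP (R2): 86% × 75% × 29% = 18.705% of Ashford Shipping BV.
Direct interest in Ashford Shipping BV: 10%.
Aggregating (R1): 2.5392% + 10.8576% + 18.705% + 10% = 42.1018%.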